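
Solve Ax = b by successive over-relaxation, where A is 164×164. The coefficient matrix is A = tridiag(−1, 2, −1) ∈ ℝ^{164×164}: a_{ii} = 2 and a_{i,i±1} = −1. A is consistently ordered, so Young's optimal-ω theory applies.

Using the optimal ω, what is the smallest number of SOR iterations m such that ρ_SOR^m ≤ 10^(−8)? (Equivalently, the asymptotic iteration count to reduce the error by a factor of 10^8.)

m = 484

spectrum of D⁻¹(L+U) = {cos(kπ/165) : 1≤k≤164}; ρ_J = cos(π/165) = 0.9998187.
root = sin(π/165) = 0.0190388  (since 1−cos² = sin²).
So ω* = 2/1.0190388 = 1.9626338 (Young).
Hence ρ(B_{ω*}) = 1.9626338 − 1 = 0.9626338.
8·ln10 = 18.4207; −ln(0.9626338) = 0.0380822; m = ⌈18.4207/0.0380822⌉ = ⌈483.709⌉ = 484.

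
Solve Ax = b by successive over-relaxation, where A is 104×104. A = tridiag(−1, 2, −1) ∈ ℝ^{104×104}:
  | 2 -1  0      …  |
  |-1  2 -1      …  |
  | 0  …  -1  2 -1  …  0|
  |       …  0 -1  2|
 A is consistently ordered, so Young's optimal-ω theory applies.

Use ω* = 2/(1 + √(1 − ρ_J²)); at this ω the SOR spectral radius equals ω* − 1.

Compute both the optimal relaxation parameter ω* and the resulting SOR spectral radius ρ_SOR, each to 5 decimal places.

ω* = 1.94191, ρ_SOR = 0.94191

With n=104, ρ(Jacobi) = cos(π/105) = 0.99955.
√(1−ρ_J²) = |sin(π/105)| = 0.029915
Then 2/(1+√(1−ρ_J²)) = 2/(1+0.029915); ω* = 2/1.029915 = 1.94191.
[ρ_SOR] ω* − 1 = 0.94191.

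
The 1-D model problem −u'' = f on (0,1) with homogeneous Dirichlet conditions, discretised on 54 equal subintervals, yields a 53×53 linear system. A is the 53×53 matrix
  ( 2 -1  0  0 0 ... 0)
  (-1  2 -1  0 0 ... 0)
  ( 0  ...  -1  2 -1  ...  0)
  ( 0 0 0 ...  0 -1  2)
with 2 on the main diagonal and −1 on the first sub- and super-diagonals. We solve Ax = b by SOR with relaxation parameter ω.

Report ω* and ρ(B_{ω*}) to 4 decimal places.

ω* = 1.8901, ρ_SOR = 0.8901

n=53: λ(B_J) = 1 − λ(A)/2 = cos(kπ/54); k=1 gives ρ_J = 0.9983.
root = sin(π/54) = 0.05814  (since 1−cos² = sin²).
ω* = 2/(1 + 0.05814) = 2/1.05814 = 1.8901.
Hence ρ(B_{ω*}) = 1.8901 − 1 = 0.8901.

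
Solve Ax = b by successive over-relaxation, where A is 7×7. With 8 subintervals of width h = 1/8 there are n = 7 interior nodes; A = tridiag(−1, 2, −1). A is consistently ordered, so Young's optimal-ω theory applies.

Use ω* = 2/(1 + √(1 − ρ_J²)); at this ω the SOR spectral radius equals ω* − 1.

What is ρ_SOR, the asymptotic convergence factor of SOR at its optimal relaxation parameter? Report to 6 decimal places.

ρ_SOR = 0.446463

ρ_J = max_k |cos(kπ/8)| = cos(π/8) = 0.923880
1 − cos²(π/8) = sin²(π/8) ⇒ √(1−ρ_J²) = sin(π/8) = 0.3826834.
Then 2/(1+√(1−ρ_J²)) = 2/(1+0.3826834); ω* = 2/1.3826834 = 1.446463.
At ω = 1.446463 every |λ(B_ω)| = ω−1, so ρ_SOR = 0.446463.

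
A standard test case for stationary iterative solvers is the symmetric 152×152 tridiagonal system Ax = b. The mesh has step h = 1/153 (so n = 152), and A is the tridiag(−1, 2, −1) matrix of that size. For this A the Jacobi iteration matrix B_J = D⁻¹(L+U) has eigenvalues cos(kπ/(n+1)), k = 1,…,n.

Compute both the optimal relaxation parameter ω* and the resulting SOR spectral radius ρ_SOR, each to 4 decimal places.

[ρ_J] n=152: ρ(B_J) = cos(π/(n+1)) = cos(π/153) = 0.9998.
√(1−ρ_J²) simplifies to sin(π/153) = 0.02053.
Young: ω* = 2/(1+√(1−ρ_J²)) = 2/(1+0.02053) = 2/1.02053 = 1.9598.
ρ(B_{ω*}) = ω*−1 = 0.9598

ω* = 1.9598, ρ_SOR = 0.9598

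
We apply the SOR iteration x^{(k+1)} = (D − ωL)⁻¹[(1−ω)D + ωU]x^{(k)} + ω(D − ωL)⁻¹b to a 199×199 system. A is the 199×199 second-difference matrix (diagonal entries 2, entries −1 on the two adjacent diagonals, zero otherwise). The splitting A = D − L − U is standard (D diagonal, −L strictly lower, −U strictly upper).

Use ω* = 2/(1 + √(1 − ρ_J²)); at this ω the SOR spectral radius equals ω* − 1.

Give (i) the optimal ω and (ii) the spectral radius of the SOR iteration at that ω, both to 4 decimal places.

spectrum of D⁻¹(L+U) = {cos(kπ/200) : 1≤k≤199}; ρ_J = cos(π/200) = 0.9999.
1 − cos²(π/200) = sin²(π/200) ⇒ √(1−ρ_J²) = sin(π/200) = 0.01571.
ω* = 2/(1+0.01571) = 1.9691
Hence ρ(B_{ω*}) = 1.9691 − 1 = 0.9691.

ω* = 1.9691, ρ_SOR = 0.9691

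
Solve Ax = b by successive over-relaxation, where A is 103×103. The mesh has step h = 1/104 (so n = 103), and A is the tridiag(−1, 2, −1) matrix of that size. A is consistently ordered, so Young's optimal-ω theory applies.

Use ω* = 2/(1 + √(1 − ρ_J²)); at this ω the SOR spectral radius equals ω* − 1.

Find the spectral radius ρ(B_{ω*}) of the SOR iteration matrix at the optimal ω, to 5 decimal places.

ρ_J = max_k |cos(kπ/104)| = cos(π/104) = 0.99954
root = sin(π/104) = 0.030203  (since 1−cos² = sin²).
[ω*] 2 ÷ (1 + 0.030203) = 2 ÷ 1.030203 = 1.94136.
At ω = 1.94136 every |λ(B_ω)| = ω−1, so ρ_SOR = 0.94136.

ρ_SOR = 0.94136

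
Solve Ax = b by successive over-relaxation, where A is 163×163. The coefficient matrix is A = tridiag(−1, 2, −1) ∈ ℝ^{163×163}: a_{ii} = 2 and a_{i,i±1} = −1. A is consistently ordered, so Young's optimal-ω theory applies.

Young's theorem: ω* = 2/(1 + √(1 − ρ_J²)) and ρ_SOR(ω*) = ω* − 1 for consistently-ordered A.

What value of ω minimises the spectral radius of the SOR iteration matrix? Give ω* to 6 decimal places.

ω* = 1.962410

½·tridiag(1,0,1) at n=163: λ_k = cos(kπ/164); max |λ| at k=1 ⇒ ρ_J = cos(π/164) ≈ 0.999817.
1 − cos²(π/164) = sin²(π/164) ⇒ √(1−ρ_J²) = sin(π/164) = 0.0191549.
Then 2/(1+√(1−ρ_J²)) = 2/(1+0.0191549); ω* = 2/1.0191549 = 1.962410.
ρ(B_{ω*}) = ω*−1 = 0.962410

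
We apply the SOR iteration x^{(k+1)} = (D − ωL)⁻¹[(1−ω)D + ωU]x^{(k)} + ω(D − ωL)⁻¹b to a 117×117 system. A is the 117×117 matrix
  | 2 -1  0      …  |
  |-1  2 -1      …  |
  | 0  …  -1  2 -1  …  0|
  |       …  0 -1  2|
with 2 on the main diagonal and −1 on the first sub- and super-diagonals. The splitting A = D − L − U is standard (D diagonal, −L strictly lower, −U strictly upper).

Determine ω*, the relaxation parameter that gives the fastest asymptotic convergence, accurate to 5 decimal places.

With n=117, ρ(Jacobi) = cos(π/118) = 0.99965.
root = sin(π/118) = 0.026621  (since 1−cos² = sin²).
ω* = 2/(1+0.026621) = 1.94814
ρ(B_{ω*}) = ω*−1 = 0.94814

ω* = 1.94814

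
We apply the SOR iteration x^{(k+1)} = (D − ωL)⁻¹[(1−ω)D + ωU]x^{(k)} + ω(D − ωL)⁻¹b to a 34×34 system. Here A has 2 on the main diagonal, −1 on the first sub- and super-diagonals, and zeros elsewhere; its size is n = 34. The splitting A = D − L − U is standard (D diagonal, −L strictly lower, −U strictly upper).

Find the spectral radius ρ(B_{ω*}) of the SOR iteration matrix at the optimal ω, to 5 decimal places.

B_J for the 34×34 system has eigenvalues cos(kπ/35); ρ_J = cos(π/35) = 0.99597.
√(1−ρ_J²) simplifies to sin(π/35) = 0.089639.
ω* = 2/(1 + 0.089639) = 2/1.089639 = 1.83547.
At ω = 1.83547 every |λ(B_ω)| = ω−1, so ρ_SOR = 0.83547.

ρ_SOR = 0.83547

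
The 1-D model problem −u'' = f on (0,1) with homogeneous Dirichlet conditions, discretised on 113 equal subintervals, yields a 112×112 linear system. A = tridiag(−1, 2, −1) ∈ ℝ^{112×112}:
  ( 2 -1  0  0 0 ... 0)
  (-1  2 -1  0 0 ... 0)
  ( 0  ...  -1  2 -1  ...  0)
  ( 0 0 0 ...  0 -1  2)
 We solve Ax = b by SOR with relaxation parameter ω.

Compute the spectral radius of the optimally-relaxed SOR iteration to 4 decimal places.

B_J for the 112×112 system has eigenvalues cos(kπ/113); ρ_J = cos(π/113) = 0.9996.
√(1−ρ_J²) simplifies to sin(π/113) = 0.02780.
ω* = 2/(1+0.02780) = 1.9459
At ω = 1.9459 every |λ(B_ω)| = ω−1, so ρ_SOR = 0.9459.

ρ_SOR = 0.9459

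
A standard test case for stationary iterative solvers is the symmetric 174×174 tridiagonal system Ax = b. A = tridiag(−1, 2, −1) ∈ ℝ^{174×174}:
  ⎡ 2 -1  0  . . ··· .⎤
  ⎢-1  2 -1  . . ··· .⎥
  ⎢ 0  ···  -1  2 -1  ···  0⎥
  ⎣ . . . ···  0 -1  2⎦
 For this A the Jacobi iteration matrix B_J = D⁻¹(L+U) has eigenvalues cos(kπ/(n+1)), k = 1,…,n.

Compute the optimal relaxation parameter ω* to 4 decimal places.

B_J for the 174×174 system has eigenvalues cos(kπ/175); ρ_J = cos(π/175) = 0.9998.
root = sin(π/175) = 0.01795  (since 1−cos² = sin²).
ω* = 2/(1+0.01795) = 1.9647
[ρ_SOR] ω* − 1 = 0.9647.

ω* = 1.9647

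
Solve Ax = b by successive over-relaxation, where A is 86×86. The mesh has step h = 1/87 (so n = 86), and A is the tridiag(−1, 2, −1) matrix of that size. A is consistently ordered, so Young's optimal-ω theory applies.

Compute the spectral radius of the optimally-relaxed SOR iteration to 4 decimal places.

spectrum of D⁻¹(L+U) = {cos(kπ/87) : 1≤k≤86}; ρ_J = cos(π/87) = 0.9993.
√(1−ρ_J²) simplifies to sin(π/87) = 0.03610.
ω* = 2 / (1 + 0.03610) = 2 / 1.03610 ≈ 1.9303.
Hence ρ(B_{ω*}) = 1.9303 − 1 = 0.9303.

ρ_SOR = 0.9303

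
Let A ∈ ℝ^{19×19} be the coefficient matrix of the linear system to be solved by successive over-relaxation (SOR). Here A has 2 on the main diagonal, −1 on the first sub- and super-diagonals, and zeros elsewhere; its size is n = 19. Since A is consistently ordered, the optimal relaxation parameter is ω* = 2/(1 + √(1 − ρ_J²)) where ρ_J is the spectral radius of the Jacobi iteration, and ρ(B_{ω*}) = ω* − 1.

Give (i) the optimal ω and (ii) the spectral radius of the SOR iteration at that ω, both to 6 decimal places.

ω* = 1.729454, ρ_SOR = 0.729454

With n=19, ρ(Jacobi) = cos(π/20) = 0.987688.
1 − cos²(π/20) = sin²(π/20) ⇒ √(1−ρ_J²) = sin(π/20) = 0.1564345.
Young: ω* = 2/(1+√(1−ρ_J²)) = 2/(1+0.1564345) = 2/1.1564345 = 1.729454.
[ρ_SOR] ω* − 1 = 0.729454.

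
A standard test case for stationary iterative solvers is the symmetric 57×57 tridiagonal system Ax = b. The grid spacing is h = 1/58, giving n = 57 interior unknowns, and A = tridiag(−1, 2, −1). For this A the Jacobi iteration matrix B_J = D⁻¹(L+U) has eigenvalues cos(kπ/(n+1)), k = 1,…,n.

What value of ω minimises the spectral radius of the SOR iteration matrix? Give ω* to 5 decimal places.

ω* = 1.89728

[ρ_J] n=57: ρ(B_J) = cos(π/(n+1)) = cos(π/58) = 0.99853.
√(1 − cos²(π/58)) = sin(π/58) ≈ 0.054139.
So ω* = 2/1.054139 = 1.89728 (Young).
ρ_SOR = ω* − 1 ≈ 0.89728.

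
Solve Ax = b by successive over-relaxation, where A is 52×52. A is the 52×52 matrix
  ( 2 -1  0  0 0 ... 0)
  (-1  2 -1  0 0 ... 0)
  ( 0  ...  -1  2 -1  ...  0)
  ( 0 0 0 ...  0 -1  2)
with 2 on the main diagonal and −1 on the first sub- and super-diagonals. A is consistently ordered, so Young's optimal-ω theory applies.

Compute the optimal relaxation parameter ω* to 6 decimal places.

ω* = 1.888145

With n=52, ρ(Jacobi) = cos(π/53) = 0.998244.
√(1 − cos²(π/53)) = sin(π/53) ≈ 0.0592406.
So ω* = 2/1.0592406 = 1.888145 (Young).
ρ_SOR = ω* − 1 = 1.888145 − 1 = 0.888145.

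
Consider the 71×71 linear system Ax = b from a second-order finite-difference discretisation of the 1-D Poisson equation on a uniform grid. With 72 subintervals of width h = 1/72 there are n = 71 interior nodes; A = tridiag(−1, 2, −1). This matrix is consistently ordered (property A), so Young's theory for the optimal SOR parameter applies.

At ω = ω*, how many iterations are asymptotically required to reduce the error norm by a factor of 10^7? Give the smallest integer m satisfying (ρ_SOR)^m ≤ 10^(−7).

m = 185

B_J for the 71×71 system has eigenvalues cos(kπ/72); ρ_J = cos(π/72) = 0.9990482.
√(1−ρ_J²) = |sin(π/72)| = 0.0436194
ω* = 2/(1 + 0.0436194) = 2/1.0436194 = 1.9164075.
ρ_SOR = ω* − 1 = 1.9164075 − 1 = 0.9164075.
m ≥ 7·ln10 / (−ln 0.9164075) = 184.641; smallest integer m = 185.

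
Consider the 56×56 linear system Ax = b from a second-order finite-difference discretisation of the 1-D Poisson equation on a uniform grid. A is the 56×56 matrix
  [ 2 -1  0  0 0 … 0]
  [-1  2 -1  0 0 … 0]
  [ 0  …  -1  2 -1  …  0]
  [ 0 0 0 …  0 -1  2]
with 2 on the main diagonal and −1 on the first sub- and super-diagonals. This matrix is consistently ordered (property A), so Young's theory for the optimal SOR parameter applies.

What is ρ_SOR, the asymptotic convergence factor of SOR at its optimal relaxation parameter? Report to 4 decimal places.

[ρ_J] n=56: ρ(B_J) = cos(π/(n+1)) = cos(π/57) = 0.9985.
1 − cos²(π/57) = sin²(π/57) ⇒ √(1−ρ_J²) = sin(π/57) = 0.05509.
ω* = 2/(1+0.05509) = 1.8956
At ω = 1.8956 every |λ(B_ω)| = ω−1, so ρ_SOR = 0.8956.

ρ_SOR = 0.8956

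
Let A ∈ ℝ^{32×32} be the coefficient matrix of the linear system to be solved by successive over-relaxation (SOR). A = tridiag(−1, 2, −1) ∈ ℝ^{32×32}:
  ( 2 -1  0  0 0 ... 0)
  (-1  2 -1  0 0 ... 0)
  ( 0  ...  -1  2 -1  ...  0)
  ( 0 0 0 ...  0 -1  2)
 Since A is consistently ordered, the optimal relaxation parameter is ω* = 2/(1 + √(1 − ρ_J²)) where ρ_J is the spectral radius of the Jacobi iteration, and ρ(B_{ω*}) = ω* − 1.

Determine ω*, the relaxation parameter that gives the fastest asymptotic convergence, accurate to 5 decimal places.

ω* = 1.82639

ρ_J = max_k |cos(kπ/33)| = cos(π/33) = 0.99547
√(1−ρ_J²) = |sin(π/33)| = 0.095056
Then 2/(1+√(1−ρ_J²)) = 2/(1+0.095056); ω* = 2/1.095056 = 1.82639.
[ρ_SOR] ω* − 1 = 0.82639.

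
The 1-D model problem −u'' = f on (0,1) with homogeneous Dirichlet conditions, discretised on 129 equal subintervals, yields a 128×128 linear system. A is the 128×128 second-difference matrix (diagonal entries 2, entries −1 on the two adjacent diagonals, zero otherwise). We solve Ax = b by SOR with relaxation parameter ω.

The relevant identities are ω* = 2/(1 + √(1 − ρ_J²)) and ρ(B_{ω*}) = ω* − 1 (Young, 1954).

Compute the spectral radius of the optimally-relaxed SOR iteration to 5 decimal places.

spectrum of D⁻¹(L+U) = {cos(kπ/129) : 1≤k≤128}; ρ_J = cos(π/129) = 0.99970.
root = sin(π/129) = 0.024351  (since 1−cos² = sin²).
So ω* = 2/1.024351 = 1.95246 (Young).
ρ_SOR = ω* − 1 ≈ 0.95246.

ρ_SOR = 0.95246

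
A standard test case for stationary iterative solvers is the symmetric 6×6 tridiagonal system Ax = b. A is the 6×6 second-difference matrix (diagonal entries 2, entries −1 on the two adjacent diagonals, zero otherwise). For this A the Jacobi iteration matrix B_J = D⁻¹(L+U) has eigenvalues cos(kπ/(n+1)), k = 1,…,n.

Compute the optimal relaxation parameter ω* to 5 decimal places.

ω* = 1.39481

ρ_J = max_k |cos(kπ/7)| = cos(π/7) = 0.90097
√(1−ρ_J²) = |sin(π/7)| = 0.433884
[ω*] 2 ÷ (1 + 0.433884) = 2 ÷ 1.433884 = 1.39481.
and ρ(B_{ω*}) = 1.39481 − 1 = 0.39481.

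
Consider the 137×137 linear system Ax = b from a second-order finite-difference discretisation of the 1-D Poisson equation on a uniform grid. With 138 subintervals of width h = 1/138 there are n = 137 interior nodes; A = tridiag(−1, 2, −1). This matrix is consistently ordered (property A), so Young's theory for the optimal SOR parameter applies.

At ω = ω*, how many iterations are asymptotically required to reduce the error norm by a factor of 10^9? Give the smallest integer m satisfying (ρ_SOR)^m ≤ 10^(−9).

½·tridiag(1,0,1) at n=137: λ_k = cos(kπ/138); max |λ| at k=1 ⇒ ρ_J = cos(π/138) ≈ 0.9997409.
1 − cos²(π/138) = sin²(π/138) ⇒ √(1−ρ_J²) = sin(π/138) = 0.0227632.
Then 2/(1+√(1−ρ_J²)) = 2/(1+0.0227632); ω* = 2/1.0227632 = 1.9554869.
At ω = 1.9554869 every |λ(B_ω)| = ω−1, so ρ_SOR = 0.9554869.
(0.9554869)^m ≤ 10^{−9}  ⇒  m·ln(0.9554869) ≤ −9·ln10  ⇒  m ≥ 455.115  ⇒  m = 456

m = 456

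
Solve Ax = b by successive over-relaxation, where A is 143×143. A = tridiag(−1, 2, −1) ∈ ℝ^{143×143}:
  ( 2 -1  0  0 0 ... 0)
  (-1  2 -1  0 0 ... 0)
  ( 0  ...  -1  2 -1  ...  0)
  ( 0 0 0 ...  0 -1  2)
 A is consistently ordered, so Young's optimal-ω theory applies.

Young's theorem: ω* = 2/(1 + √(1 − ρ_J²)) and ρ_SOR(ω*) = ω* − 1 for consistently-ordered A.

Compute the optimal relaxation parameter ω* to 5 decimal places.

ω* = 1.95730

ρ_J = max_k |cos(kπ/144)| = cos(π/144) = 0.99976
√(1−ρ_J²) simplifies to sin(π/144) = 0.021815.
[ω*] 2 ÷ (1 + 0.021815) = 2 ÷ 1.021815 = 1.95730.
Hence ρ(B_{ω*}) = 1.95730 − 1 = 0.95730.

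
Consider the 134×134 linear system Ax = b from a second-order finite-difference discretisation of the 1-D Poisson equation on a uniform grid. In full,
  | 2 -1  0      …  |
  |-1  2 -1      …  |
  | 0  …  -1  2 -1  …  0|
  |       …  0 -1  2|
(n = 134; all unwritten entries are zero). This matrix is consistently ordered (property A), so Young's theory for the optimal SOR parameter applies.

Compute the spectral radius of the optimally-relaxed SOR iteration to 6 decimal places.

ρ_SOR = 0.954520

½·tridiag(1,0,1) at n=134: λ_k = cos(kπ/135); max |λ| at k=1 ⇒ ρ_J = cos(π/135) ≈ 0.999729.
root = sin(π/135) = 0.0232690  (since 1−cos² = sin²).
Then 2/(1+√(1−ρ_J²)) = 2/(1+0.0232690); ω* = 2/1.0232690 = 1.954520.
ρ(B_{ω*}) = ω*−1 = 0.954520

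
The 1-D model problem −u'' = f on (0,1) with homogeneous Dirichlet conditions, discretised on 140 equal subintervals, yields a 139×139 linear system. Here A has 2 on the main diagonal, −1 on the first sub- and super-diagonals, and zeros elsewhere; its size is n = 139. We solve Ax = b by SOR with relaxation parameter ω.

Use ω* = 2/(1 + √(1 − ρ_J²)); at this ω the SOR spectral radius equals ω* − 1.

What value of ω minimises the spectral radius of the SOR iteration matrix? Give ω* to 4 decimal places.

[ρ_J] n=139: ρ(B_J) = cos(π/(n+1)) = cos(π/140) = 0.9997.
√(1−ρ_J²) simplifies to sin(π/140) = 0.02244.
Then 2/(1+√(1−ρ_J²)) = 2/(1+0.02244); ω* = 2/1.02244 = 1.9561.
ρ_SOR = ω* − 1 ≈ 0.9561.

ω* = 1.9561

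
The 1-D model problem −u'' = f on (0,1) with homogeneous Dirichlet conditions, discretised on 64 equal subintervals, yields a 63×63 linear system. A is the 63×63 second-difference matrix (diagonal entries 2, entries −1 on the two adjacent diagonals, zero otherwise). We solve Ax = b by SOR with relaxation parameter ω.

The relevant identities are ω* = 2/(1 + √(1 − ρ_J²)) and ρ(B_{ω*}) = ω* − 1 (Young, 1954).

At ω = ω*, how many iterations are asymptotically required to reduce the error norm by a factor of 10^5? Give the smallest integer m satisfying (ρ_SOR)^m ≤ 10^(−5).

[ρ_J] n=63: ρ(B_J) = cos(π/(n+1)) = cos(π/64) = 0.9987955.
√(1−ρ_J²) simplifies to sin(π/64) = 0.0490677.
ω* = 2 / (1 + 0.0490677) = 2 / 1.0490677 ≈ 1.9064547.
and ρ(B_{ω*}) = 1.9064547 − 1 = 0.9064547.
m ≥ 5·ln10 / (−ln 0.9064547) = 117.222; smallest integer m = 118.

m = 118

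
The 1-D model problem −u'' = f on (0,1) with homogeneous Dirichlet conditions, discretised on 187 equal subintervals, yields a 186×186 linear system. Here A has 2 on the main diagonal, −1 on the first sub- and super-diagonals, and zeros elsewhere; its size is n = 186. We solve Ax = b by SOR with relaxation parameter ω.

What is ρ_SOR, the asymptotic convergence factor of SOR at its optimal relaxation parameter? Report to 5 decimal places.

ρ_SOR = 0.96696

ρ_J = max_k |cos(kπ/187)| = cos(π/187) = 0.99986
√(1−ρ_J²) simplifies to sin(π/187) = 0.016799.
ω* = 2/(1+0.016799) = 1.96696
ρ_SOR = ω* − 1 = 1.96696 − 1 = 0.96696.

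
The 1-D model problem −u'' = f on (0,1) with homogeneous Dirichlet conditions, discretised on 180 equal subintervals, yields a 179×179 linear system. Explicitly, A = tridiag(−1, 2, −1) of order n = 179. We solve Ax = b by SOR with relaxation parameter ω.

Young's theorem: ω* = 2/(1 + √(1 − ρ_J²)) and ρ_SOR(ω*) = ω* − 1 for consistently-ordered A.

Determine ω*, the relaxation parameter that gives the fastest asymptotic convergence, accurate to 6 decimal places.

ω* = 1.965694

[ρ_J] n=179: ρ(B_J) = cos(π/(n+1)) = cos(π/180) = 0.999848.
√(1−ρ_J²) = |sin(π/180)| = 0.0174524
[ω*] 2 ÷ (1 + 0.0174524) = 2 ÷ 1.0174524 = 1.965694.
Hence ρ(B_{ω*}) = 1.965694 − 1 = 0.965694.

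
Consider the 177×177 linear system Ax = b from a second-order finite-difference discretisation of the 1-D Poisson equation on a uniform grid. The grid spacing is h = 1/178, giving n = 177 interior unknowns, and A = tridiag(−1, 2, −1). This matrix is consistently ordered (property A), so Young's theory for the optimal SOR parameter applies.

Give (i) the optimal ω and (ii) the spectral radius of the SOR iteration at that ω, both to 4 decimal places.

ω* = 1.9653, ρ_SOR = 0.9653

[ρ_J] n=177: ρ(B_J) = cos(π/(n+1)) = cos(π/178) = 0.9998.
root = sin(π/178) = 0.01765  (since 1−cos² = sin²).
ω* = 2/(1+0.01765) = 1.9653
At ω = 1.9653 every |λ(B_ω)| = ω−1, so ρ_SOR = 0.9653.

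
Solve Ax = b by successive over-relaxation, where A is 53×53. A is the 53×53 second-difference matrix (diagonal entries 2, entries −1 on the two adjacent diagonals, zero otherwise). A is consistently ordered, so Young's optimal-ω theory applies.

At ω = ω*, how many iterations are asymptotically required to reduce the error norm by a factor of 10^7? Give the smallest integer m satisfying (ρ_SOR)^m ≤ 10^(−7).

½·tridiag(1,0,1) at n=53: λ_k = cos(kπ/54); max |λ| at k=1 ⇒ ρ_J = cos(π/54) ≈ 0.9983082.
root = sin(π/54) = 0.0581448  (since 1−cos² = sin²).
[ω*] 2 ÷ (1 + 0.0581448) = 2 ÷ 1.0581448 = 1.8901005.
ρ_SOR = ω* − 1 ≈ 0.8901005.
7·ln10 = 16.1181; −ln(0.8901005) = 0.116421; m = ⌈16.1181/0.116421⌉ = ⌈138.447⌉ = 139.

m = 139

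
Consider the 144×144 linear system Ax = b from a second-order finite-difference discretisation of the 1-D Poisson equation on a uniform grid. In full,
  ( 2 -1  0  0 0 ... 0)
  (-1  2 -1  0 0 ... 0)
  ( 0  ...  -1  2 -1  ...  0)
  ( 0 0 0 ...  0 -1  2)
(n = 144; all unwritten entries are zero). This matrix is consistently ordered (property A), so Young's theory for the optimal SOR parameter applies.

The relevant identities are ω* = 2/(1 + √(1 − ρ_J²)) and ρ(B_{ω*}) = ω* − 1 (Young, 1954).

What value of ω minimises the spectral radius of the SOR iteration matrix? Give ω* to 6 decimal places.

½·tridiag(1,0,1) at n=144: λ_k = cos(kπ/145); max |λ| at k=1 ⇒ ρ_J = cos(π/145) ≈ 0.999765.
√(1 − cos²(π/145)) = sin(π/145) ≈ 0.0216645.
ω* = 2/(1 + 0.0216645) = 2/1.0216645 = 1.957590.
At ω = 1.957590 every |λ(B_ω)| = ω−1, so ρ_SOR = 0.957590.

ω* = 1.957590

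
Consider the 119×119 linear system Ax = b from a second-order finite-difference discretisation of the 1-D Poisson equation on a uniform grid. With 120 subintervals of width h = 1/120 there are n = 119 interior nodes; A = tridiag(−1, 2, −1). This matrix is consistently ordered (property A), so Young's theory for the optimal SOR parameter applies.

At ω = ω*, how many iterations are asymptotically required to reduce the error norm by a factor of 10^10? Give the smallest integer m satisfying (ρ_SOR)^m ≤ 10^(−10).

m = 440

With n=119, ρ(Jacobi) = cos(π/120) = 0.9996573.
root = sin(π/120) = 0.0261769  (since 1−cos² = sin²).
[ω*] 2 ÷ (1 + 0.0261769) = 2 ÷ 1.0261769 = 1.9489817.
Hence ρ(B_{ω*}) = 1.9489817 − 1 = 0.9489817.
10·ln10 = 23.0259; −ln(0.9489817) = 0.0523658; m = ⌈23.0259/0.0523658⌉ = ⌈439.713⌉ = 440.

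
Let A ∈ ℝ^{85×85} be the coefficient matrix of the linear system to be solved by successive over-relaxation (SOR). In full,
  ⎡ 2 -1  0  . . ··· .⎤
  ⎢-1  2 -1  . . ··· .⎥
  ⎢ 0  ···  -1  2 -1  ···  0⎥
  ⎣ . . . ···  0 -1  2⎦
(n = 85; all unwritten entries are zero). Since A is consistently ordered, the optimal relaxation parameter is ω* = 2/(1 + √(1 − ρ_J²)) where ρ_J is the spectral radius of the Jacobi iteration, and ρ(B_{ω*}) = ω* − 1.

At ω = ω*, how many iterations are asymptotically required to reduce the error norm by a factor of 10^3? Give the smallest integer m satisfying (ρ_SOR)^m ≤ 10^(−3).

spectrum of D⁻¹(L+U) = {cos(kπ/86) : 1≤k≤85}; ρ_J = cos(π/86) = 0.9993328.
√(1−ρ_J²) = |sin(π/86)| = 0.0365220
ω* = 2 / (1 + 0.0365220) = 2 / 1.0365220 ≈ 1.9295297.
ρ(B_{ω*}) = ω*−1 = 0.9295297
Need (0.9295297)^m ≤ 10^(−3): m ≥ 3·ln10/|ln 0.9295297| = 6.90776/0.0730765 = 94.528 ⇒ m = 95.

m = 95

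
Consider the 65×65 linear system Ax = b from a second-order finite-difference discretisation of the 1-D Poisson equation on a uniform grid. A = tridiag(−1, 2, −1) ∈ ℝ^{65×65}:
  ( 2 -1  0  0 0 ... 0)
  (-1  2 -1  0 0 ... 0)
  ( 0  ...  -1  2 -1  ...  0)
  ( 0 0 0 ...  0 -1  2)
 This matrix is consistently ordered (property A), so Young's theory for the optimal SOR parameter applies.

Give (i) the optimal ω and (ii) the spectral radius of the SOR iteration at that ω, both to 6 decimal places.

ω* = 1.909159, ρ_SOR = 0.909159

[ρ_J] n=65: ρ(B_J) = cos(π/(n+1)) = cos(π/66) = 0.998867.
√(1 − cos²(π/66)) = sin(π/66) ≈ 0.0475819.
So ω* = 2/1.0475819 = 1.909159 (Young).
ρ_SOR = ω* − 1 ≈ 0.909159.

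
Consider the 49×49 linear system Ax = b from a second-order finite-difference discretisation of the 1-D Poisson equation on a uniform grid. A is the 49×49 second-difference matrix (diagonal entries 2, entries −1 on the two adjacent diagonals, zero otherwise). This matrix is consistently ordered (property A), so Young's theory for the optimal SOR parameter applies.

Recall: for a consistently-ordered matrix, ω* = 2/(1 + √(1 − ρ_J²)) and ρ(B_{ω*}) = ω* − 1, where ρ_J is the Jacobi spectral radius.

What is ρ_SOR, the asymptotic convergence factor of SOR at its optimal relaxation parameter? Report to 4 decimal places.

ρ_SOR = 0.8818

[ρ_J] n=49: ρ(B_J) = cos(π/(n+1)) = cos(π/50) = 0.9980.
√(1−ρ_J²) = |sin(π/50)| = 0.06279
ω* = 2/(1 + 0.06279) = 2/1.06279 = 1.8818.
and ρ(B_{ω*}) = 1.8818 − 1 = 0.8818.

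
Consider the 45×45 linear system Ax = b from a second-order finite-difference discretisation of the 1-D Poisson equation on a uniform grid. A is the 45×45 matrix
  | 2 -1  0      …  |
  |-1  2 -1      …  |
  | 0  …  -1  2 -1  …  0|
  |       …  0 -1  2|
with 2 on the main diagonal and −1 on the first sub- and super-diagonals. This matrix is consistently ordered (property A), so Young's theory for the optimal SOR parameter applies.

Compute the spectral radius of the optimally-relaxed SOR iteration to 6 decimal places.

spectrum of D⁻¹(L+U) = {cos(kπ/46) : 1≤k≤45}; ρ_J = cos(π/46) = 0.997669.
√(1−ρ_J²) = |sin(π/46)| = 0.0682424
So ω* = 2/1.0682424 = 1.872234 (Young).
and ρ(B_{ω*}) = 1.872234 − 1 = 0.872234.

ρ_SOR = 0.872234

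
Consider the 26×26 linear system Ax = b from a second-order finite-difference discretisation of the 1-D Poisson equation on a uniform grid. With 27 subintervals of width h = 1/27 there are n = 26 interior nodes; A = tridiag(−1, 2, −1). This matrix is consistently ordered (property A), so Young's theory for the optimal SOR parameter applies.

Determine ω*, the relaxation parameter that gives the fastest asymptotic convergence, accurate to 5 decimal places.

With n=26, ρ(Jacobi) = cos(π/27) = 0.99324.
√(1 − cos²(π/27)) = sin(π/27) ≈ 0.116093.
ω* = 2/(1+0.116093) = 1.79197
ρ_SOR = ω* − 1 ≈ 0.79197.

ω* = 1.79197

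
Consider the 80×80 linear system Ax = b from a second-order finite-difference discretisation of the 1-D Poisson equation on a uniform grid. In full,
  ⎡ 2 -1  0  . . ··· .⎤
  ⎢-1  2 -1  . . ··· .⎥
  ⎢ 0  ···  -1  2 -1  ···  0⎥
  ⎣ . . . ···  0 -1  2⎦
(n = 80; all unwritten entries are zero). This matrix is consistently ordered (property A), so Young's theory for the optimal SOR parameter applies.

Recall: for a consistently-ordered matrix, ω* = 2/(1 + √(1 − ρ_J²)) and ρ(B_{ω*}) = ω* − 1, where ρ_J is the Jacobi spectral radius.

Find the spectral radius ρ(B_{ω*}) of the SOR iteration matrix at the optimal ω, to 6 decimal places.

½·tridiag(1,0,1) at n=80: λ_k = cos(kπ/81); max |λ| at k=1 ⇒ ρ_J = cos(π/81) ≈ 0.999248.
1 − cos²(π/81) = sin²(π/81) ⇒ √(1−ρ_J²) = sin(π/81) = 0.0387754.
[ω*] 2 ÷ (1 + 0.0387754) = 2 ÷ 1.0387754 = 1.925344.
At ω = 1.925344 every |λ(B_ω)| = ω−1, so ρ_SOR = 0.925344.

ρ_SOR = 0.925344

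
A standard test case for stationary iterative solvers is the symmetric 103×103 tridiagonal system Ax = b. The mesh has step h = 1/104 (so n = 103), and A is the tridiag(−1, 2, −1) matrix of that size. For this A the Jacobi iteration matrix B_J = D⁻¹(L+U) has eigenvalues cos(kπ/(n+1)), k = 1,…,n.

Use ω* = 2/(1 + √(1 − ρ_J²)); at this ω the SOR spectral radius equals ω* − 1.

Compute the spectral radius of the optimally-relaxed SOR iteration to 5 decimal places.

ρ_SOR = 0.94136

[ρ_J] n=103: ρ(B_J) = cos(π/(n+1)) = cos(π/104) = 0.99954.
1 − cos²(π/104) = sin²(π/104) ⇒ √(1−ρ_J²) = sin(π/104) = 0.030203.
ω* = 2/(1 + 0.030203) = 2/1.030203 = 1.94136.
and ρ(B_{ω*}) = 1.94136 − 1 = 0.94136.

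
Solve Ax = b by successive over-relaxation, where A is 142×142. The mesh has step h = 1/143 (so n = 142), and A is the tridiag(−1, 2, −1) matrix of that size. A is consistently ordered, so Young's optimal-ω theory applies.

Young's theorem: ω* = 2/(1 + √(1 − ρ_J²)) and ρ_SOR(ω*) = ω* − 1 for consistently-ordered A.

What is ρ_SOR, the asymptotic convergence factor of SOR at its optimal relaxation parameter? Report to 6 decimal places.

With n=142, ρ(Jacobi) = cos(π/143) = 0.999759.
√(1 − cos²(π/143)) = sin(π/143) ≈ 0.0219674.
[ω*] 2 ÷ (1 + 0.0219674) = 2 ÷ 1.0219674 = 1.957010.
At ω = 1.957010 every |λ(B_ω)| = ω−1, so ρ_SOR = 0.957010.

ρ_SOR = 0.957010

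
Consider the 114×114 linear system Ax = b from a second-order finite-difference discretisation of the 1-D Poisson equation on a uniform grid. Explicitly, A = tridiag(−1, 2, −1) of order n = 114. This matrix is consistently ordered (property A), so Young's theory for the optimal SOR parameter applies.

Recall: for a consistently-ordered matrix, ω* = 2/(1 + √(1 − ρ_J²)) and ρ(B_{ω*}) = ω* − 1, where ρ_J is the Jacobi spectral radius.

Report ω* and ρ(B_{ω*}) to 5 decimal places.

ω* = 1.94682, ρ_SOR = 0.94682

With n=114, ρ(Jacobi) = cos(π/115) = 0.99963.
√(1 − cos²(π/115)) = sin(π/115) ≈ 0.027315.
So ω* = 2/1.027315 = 1.94682 (Young).
Hence ρ(B_{ω*}) = 1.94682 − 1 = 0.94682.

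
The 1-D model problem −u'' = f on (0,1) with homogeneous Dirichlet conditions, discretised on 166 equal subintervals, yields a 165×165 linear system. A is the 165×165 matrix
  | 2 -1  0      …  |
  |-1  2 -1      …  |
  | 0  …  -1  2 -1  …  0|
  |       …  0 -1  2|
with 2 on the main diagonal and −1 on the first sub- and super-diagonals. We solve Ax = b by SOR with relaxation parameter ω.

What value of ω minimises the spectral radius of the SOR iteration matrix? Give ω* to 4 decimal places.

B_J for the 165×165 system has eigenvalues cos(kπ/166); ρ_J = cos(π/166) = 0.9998.
√(1 − cos²(π/166)) = sin(π/166) ≈ 0.01892.
ω* = 2/(1 + 0.01892) = 2/1.01892 = 1.9629.
ρ_SOR = ω* − 1 = 1.9629 − 1 = 0.9629.

ω* = 1.9629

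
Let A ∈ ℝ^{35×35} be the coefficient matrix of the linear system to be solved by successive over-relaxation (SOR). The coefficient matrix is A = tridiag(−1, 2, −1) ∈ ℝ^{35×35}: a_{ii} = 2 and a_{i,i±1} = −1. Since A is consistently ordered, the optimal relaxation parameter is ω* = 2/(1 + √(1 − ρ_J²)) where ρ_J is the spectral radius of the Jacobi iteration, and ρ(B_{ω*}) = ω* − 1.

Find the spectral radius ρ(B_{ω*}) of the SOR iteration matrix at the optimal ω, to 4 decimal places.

½·tridiag(1,0,1) at n=35: λ_k = cos(kπ/36); max |λ| at k=1 ⇒ ρ_J = cos(π/36) ≈ 0.9962.
√(1−ρ_J²) simplifies to sin(π/36) = 0.08716.
Then 2/(1+√(1−ρ_J²)) = 2/(1+0.08716); ω* = 2/1.08716 = 1.8397.
ρ_SOR = ω* − 1 ≈ 0.8397.

ρ_SOR = 0.8397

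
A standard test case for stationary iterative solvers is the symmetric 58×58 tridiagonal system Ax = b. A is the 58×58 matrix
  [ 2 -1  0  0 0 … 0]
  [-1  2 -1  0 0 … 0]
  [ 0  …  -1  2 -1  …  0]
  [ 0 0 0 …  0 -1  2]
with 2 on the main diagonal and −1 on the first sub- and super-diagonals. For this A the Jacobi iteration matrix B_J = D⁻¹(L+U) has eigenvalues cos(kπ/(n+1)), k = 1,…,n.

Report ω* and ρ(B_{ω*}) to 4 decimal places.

ω* = 1.8989, ρ_SOR = 0.8989

B_J for the 58×58 system has eigenvalues cos(kπ/59); ρ_J = cos(π/59) = 0.9986.
√(1 − cos²(π/59)) = sin(π/59) ≈ 0.05322.
ω* = 2/(1+0.05322) = 1.8989
and ρ(B_{ω*}) = 1.8989 − 1 = 0.8989.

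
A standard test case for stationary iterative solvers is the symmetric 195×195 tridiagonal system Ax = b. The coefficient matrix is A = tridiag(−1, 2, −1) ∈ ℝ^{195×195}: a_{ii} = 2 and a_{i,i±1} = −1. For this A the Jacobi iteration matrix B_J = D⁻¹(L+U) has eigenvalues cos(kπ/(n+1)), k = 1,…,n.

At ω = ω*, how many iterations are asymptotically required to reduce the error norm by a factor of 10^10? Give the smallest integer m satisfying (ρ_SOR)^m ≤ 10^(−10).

m = 719

[ρ_J] n=195: ρ(B_J) = cos(π/(n+1)) = cos(π/196) = 0.9998715.
root = sin(π/196) = 0.0160278  (since 1−cos² = sin²).
ω* = 2/(1+0.0160278) = 1.9684501
At ω = 1.9684501 every |λ(B_ω)| = ω−1, so ρ_SOR = 0.9684501.
ρ_SOR^m ≤ 10^(−10) ⇔ m ≥ 10·ln10/(−ln 0.9684501) = 23.0259/0.0320583 = 718.251; m = ⌈718.251⌉ = 719.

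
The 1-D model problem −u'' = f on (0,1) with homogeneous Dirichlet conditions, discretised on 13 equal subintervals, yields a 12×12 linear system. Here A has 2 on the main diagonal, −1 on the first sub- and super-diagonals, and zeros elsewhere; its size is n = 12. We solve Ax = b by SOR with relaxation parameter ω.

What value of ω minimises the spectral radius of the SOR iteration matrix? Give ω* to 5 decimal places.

ω* = 1.61379

[ρ_J] n=12: ρ(B_J) = cos(π/(n+1)) = cos(π/13) = 0.97094.
√(1 − cos²(π/13)) = sin(π/13) ≈ 0.239316.
ω* = 2 / (1 + 0.239316) = 2 / 1.239316 ≈ 1.61379.
[ρ_SOR] ω* − 1 = 0.61379.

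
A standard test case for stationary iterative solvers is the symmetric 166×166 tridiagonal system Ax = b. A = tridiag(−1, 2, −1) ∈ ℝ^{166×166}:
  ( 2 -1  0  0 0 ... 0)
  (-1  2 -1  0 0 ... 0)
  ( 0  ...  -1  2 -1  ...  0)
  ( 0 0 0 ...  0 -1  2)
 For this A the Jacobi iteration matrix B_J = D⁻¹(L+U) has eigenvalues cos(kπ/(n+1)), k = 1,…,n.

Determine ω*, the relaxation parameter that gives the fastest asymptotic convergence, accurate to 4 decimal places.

ω* = 1.9631

n=166: λ(B_J) = 1 − λ(A)/2 = cos(kπ/167); k=1 gives ρ_J = 0.9998.
√(1 − cos²(π/167)) = sin(π/167) ≈ 0.01881.
So ω* = 2/1.01881 = 1.9631 (Young).
[ρ_SOR] ω* − 1 = 0.9631.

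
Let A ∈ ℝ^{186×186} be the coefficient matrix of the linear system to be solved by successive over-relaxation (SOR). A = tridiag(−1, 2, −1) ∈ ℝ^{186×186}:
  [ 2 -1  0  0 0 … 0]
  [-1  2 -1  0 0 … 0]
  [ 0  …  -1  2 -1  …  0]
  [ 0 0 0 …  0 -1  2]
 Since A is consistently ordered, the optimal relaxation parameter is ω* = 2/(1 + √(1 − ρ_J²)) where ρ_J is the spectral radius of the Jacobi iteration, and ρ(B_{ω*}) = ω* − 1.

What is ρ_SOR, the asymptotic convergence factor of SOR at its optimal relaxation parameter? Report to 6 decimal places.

ρ_SOR = 0.966957

ρ_J = max_k |cos(kπ/187)| = cos(π/187) = 0.999859
1 − cos²(π/187) = sin²(π/187) ⇒ √(1−ρ_J²) = sin(π/187) = 0.0167992.
Young: ω* = 2/(1+√(1−ρ_J²)) = 2/(1+0.0167992) = 2/1.0167992 = 1.966957.
and ρ(B_{ω*}) = 1.966957 − 1 = 0.966957.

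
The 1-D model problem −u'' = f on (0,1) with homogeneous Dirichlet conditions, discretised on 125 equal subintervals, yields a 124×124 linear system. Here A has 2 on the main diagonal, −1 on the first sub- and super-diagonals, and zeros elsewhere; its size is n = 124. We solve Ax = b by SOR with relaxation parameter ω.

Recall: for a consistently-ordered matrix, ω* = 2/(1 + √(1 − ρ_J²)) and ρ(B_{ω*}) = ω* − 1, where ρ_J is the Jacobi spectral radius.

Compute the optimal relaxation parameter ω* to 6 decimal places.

ω* = 1.950972

ρ_J = max_k |cos(kπ/125)| = cos(π/125) = 0.999684
√(1 − cos²(π/125)) = sin(π/125) ≈ 0.0251301.
So ω* = 2/1.0251301 = 1.950972 (Young).
[ρ_SOR] ω* − 1 = 0.950972.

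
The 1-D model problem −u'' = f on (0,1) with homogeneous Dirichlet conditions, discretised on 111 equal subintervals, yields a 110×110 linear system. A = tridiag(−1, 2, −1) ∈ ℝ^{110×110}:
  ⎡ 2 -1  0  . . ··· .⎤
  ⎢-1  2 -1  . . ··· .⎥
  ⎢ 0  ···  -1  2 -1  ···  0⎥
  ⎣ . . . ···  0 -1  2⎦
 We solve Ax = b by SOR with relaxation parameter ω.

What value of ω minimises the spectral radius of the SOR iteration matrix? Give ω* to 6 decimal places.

ω* = 1.944960

[ρ_J] n=110: ρ(B_J) = cos(π/(n+1)) = cos(π/111) = 0.999600.
√(1−ρ_J²) = |sin(π/111)| = 0.0282989
Young: ω* = 2/(1+√(1−ρ_J²)) = 2/(1+0.0282989) = 2/1.0282989 = 1.944960.
Hence ρ(B_{ω*}) = 1.944960 − 1 = 0.944960.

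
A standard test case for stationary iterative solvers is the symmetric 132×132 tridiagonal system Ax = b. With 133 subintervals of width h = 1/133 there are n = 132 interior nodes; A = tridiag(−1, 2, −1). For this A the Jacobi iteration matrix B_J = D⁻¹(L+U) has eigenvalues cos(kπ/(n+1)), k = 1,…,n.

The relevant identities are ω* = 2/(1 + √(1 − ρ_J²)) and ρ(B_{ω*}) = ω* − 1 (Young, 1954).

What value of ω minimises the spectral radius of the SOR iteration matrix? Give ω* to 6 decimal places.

[ρ_J] n=132: ρ(B_J) = cos(π/(n+1)) = cos(π/133) = 0.999721.
1 − cos²(π/133) = sin²(π/133) ⇒ √(1−ρ_J²) = sin(π/133) = 0.0236188.
ω* = 2/(1+0.0236188) = 1.953852
At ω = 1.953852 every |λ(B_ω)| = ω−1, so ρ_SOR = 0.953852.

ω* = 1.953852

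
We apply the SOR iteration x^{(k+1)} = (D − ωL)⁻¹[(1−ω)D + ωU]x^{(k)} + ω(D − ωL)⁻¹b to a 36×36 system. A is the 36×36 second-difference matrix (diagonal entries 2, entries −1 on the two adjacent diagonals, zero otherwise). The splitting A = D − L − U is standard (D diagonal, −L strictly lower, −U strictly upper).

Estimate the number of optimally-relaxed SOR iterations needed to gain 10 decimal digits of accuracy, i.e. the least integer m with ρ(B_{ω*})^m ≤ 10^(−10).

ρ_J = max_k |cos(kπ/37)| = cos(π/37) = 0.9963975
1 − cos²(π/37) = sin²(π/37) ⇒ √(1−ρ_J²) = sin(π/37) = 0.0848059.
Young: ω* = 2/(1+√(1−ρ_J²)) = 2/(1+0.0848059) = 2/1.0848059 = 1.8436478.
ρ(B_{ω*}) = ω*−1 = 0.8436478
For 10 digits: m = 10·ln10 / (−ln 0.8436478) = 23.0259/0.17002 = 135.431; round up → m = 136.

m = 136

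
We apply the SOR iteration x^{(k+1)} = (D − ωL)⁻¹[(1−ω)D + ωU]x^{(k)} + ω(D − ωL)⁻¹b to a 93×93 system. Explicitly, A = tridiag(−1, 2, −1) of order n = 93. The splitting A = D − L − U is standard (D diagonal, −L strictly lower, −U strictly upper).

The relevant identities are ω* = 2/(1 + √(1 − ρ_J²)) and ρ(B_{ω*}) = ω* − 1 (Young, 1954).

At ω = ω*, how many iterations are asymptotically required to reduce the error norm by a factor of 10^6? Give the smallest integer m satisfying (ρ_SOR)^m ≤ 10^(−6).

spectrum of D⁻¹(L+U) = {cos(kπ/94) : 1≤k≤93}; ρ_J = cos(π/94) = 0.9994416.
√(1−ρ_J²) = |sin(π/94)| = 0.0334150
ω* = 2 / (1 + 0.0334150) = 2 / 1.0334150 ≈ 1.9353309.
At ω = 1.9353309 every |λ(B_ω)| = ω−1, so ρ_SOR = 0.9353309.
For 6 digits: m = 6·ln10 / (−ln 0.9353309) = 13.8155/0.0668549 = 206.649; round up → m = 207.

m = 207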